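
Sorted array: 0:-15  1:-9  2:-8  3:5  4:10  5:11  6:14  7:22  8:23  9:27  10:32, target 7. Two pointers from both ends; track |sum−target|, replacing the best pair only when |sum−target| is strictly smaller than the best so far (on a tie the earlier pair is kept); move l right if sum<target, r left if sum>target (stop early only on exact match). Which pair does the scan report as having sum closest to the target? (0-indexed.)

[0,10] -15+32=17 d=10 * → r--
[0,9] -15+27=12 d=5 * → r--
[0,8] -15+23=8 d=1 * → r--
[0,7] -15+22=7 d=0 * → stop

pair (-15, 22) with sum 7 (|Δ|=0)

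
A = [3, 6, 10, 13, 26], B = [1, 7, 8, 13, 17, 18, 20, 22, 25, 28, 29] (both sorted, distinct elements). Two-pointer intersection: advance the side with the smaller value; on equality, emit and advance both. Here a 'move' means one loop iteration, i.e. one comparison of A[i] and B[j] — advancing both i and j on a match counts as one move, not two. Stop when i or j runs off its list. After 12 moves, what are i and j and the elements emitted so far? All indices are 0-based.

i=4, j=9, emitted=[13]

i=0 j=0: 3>1, j++
i=0 j=1: 3<7, i++
i=1 j=1: 6<7, i++
i=2 j=1: 10>7, j++
i=2 j=2: 10>8, j++
i=2 j=3: 10<13, i++
i=3 j=3: 13==13 emit, i++,j++
i=4 j=4: 26>17, j++
i=4 j=5: 26>18, j++
i=4 j=6: 26>20, j++
i=4 j=7: 26>22, j++
i=4 j=8: 26>25, j++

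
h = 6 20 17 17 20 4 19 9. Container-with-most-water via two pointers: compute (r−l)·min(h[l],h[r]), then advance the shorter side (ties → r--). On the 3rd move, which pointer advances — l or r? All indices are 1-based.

r

[1,8] min(6,9)*7=42 best=42 * → l++
[2,8] min(20,9)*6=54 best=54 * → r--
[2,7] min(20,19)*5=95 best=95 * → r--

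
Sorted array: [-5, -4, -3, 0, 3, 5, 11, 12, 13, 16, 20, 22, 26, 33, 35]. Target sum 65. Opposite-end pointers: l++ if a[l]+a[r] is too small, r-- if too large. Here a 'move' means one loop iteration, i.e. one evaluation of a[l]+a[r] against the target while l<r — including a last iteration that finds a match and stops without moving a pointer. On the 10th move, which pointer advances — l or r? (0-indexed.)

l

l=0 r=14: -5+35=30 <65, l++
l=1 r=14: -4+35=31 <65, l++
l=2 r=14: -3+35=32 <65, l++
l=3 r=14: 0+35=35 <65, l++
l=4 r=14: 3+35=38 <65, l++
l=5 r=14: 5+35=40 <65, l++
l=6 r=14: 11+35=46 <65, l++
l=7 r=14: 12+35=47 <65, l++
l=8 r=14: 13+35=48 <65, l++
l=9 r=14: 16+35=51 <65, l++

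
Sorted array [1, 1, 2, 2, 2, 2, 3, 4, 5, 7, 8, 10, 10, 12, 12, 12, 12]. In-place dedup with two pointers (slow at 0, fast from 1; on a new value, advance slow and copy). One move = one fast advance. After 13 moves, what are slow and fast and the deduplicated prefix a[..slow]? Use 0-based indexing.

(s=0,f=1) a[fast]=1=a[slow] dup → fast++
(s=0,f=2) a[fast]=2≠a[slow]=1 write a[1]=2 → slow++,fast++
(s=1,f=3) a[fast]=2=a[slow] dup → fast++
(s=1,f=4) a[fast]=2=a[slow] dup → fast++
(s=1,f=5) a[fast]=2=a[slow] dup → fast++
(s=1,f=6) a[fast]=3≠a[slow]=2 write a[2]=3 → slow++,fast++
(s=2,f=7) a[fast]=4≠a[slow]=3 write a[3]=4 → slow++,fast++
(s=3,f=8) a[fast]=5≠a[slow]=4 write a[4]=5 → slow++,fast++
(s=4,f=9) a[fast]=7≠a[slow]=5 write a[5]=7 → slow++,fast++
(s=5,f=10) a[fast]=8≠a[slow]=7 write a[6]=8 → slow++,fast++
(s=6,f=11) a[fast]=10≠a[slow]=8 write a[7]=10 → slow++,fast++
(s=7,f=12) a[fast]=10=a[slow] dup → fast++
(s=7,f=13) a[fast]=12≠a[slow]=10 write a[8]=12 → slow++,fast++

slow=8, fast=14, prefix=[1, 2, 3, 4, 5, 7, 8, 10, 12]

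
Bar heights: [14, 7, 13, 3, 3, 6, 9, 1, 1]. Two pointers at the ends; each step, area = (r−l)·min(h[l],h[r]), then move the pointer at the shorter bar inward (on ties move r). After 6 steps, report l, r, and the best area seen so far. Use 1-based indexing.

[1,9] min(14,1)*8=8 best=8 * → r--
[1,8] min(14,1)*7=7 best=8 → r--
[1,7] min(14,9)*6=54 best=54 * → r--
[1,6] min(14,6)*5=30 best=54 → r--
[1,5] min(14,3)*4=12 best=54 → r--
[1,4] min(14,3)*3=9 best=54 → r--

l=1, r=3, best area=54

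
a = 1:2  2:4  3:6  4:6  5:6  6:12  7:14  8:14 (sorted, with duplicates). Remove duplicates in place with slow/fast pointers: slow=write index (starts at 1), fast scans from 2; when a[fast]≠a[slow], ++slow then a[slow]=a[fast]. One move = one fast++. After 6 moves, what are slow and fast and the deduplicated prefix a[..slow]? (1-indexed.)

slow=5, fast=8, prefix=[2, 4, 6, 12, 14]

(s=1,f=2) a[fast]=4≠a[slow]=2 write a[2]=4 → slow++,fast++
(s=2,f=3) a[fast]=6≠a[slow]=4 write a[3]=6 → slow++,fast++
(s=3,f=4) a[fast]=6=a[slow] dup → fast++
(s=3,f=5) a[fast]=6=a[slow] dup → fast++
(s=3,f=6) a[fast]=12≠a[slow]=6 write a[4]=12 → slow++,fast++
(s=4,f=7) a[fast]=14≠a[slow]=12 write a[5]=14 → slow++,fast++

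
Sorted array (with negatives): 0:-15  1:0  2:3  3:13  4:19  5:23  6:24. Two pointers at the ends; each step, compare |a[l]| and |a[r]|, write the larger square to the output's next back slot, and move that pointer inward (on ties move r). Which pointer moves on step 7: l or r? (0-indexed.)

l=0 r=6: |-15|<=|24| out[6]=576, r--
l=0 r=5: |-15|<=|23| out[5]=529, r--
l=0 r=4: |-15|<=|19| out[4]=361, r--
l=0 r=3: |-15|>|13| out[3]=225, l++
l=1 r=3: |0|<=|13| out[2]=169, r--
l=1 r=2: |0|<=|3| out[1]=9, r--
l=1 r=1: |0|<=|0| out[0]=0, r--

r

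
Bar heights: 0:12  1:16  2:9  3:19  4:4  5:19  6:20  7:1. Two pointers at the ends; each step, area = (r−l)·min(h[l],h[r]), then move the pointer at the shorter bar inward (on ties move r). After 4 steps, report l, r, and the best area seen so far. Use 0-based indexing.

l=3, r=6, best area=80

[0,7] min(12,1)*7=7 best=7 * → r--
[0,6] min(12,20)*6=72 best=72 * → l++
[1,6] min(16,20)*5=80 best=80 * → l++
[2,6] min(9,20)*4=36 best=80 → l++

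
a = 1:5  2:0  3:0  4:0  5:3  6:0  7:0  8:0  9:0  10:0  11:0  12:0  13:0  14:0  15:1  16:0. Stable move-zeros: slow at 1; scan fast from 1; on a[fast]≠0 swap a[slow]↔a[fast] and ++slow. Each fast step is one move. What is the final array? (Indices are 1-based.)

(s=1,f=1) a[fast]=5≠0 swap→a[1]=5 → slow++,fast++
(s=2,f=2) a[fast]=0 → fast++
(s=2,f=3) a[fast]=0 → fast++
(s=2,f=4) a[fast]=0 → fast++
(s=2,f=5) a[fast]=3≠0 swap→a[2]=3 → slow++,fast++
(s=3,f=6) a[fast]=0 → fast++
(s=3,f=7) a[fast]=0 → fast++
(s=3,f=8) a[fast]=0 → fast++
(s=3,f=9) a[fast]=0 → fast++
(s=3,f=10) a[fast]=0 → fast++
(s=3,f=11) a[fast]=0 → fast++
(s=3,f=12) a[fast]=0 → fast++
(s=3,f=13) a[fast]=0 → fast++
(s=3,f=14) a[fast]=0 → fast++
(s=3,f=15) a[fast]=1≠0 swap→a[3]=1 → slow++,fast++
(s=4,f=16) a[fast]=0 → fast++

[5, 3, 1, 0, 0, 0, 0, 0, 0, 0, 0, 0, 0, 0, 0, 0]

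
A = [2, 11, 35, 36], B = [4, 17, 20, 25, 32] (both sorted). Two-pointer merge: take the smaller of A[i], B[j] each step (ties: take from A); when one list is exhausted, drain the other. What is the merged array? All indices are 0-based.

i=0 j=0: A[i]=2<=B[j]=4 take 2, i++
i=1 j=0: A[i]=11>B[j]=4 take 4, j++
i=1 j=1: A[i]=11<=B[j]=17 take 11, i++
i=2 j=1: A[i]=35>B[j]=17 take 17, j++
i=2 j=2: A[i]=35>B[j]=20 take 20, j++
i=2 j=3: A[i]=35>B[j]=25 take 25, j++
i=2 j=4: A[i]=35>B[j]=32 take 32, j++
i=2 j=5: B done, take A[i]=35, i++
i=3 j=5: B done, take A[i]=36, i++

[2, 4, 11, 17, 20, 25, 32, 35, 36]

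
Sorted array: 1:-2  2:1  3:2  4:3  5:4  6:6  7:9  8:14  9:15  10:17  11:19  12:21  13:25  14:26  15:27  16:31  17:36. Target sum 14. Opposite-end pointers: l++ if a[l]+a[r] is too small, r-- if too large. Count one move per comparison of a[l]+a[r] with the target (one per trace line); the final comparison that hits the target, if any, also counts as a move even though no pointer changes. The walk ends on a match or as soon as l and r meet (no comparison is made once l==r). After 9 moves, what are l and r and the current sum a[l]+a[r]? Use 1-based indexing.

l=1 r=17: -2+36=34 >14, r--
l=1 r=16: -2+31=29 >14, r--
l=1 r=15: -2+27=25 >14, r--
l=1 r=14: -2+26=24 >14, r--
l=1 r=13: -2+25=23 >14, r--
l=1 r=12: -2+21=19 >14, r--
l=1 r=11: -2+19=17 >14, r--
l=1 r=10: -2+17=15 >14, r--
l=1 r=9: -2+15=13 <14, l++

l=2, r=9, sum=16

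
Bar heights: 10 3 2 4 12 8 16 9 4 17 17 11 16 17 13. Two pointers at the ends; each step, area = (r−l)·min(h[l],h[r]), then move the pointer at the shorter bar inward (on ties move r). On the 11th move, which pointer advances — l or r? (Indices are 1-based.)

r

l=1 r=15: min(10,13)*14=140 best=140 *, l++
l=2 r=15: min(3,13)*13=39 best=140, l++
l=3 r=15: min(2,13)*12=24 best=140, l++
l=4 r=15: min(4,13)*11=44 best=140, l++
l=5 r=15: min(12,13)*10=120 best=140, l++
l=6 r=15: min(8,13)*9=72 best=140, l++
l=7 r=15: min(16,13)*8=104 best=140, r--
l=7 r=14: min(16,17)*7=112 best=140, l++
l=8 r=14: min(9,17)*6=54 best=140, l++
l=9 r=14: min(4,17)*5=20 best=140, l++
l=10 r=14: min(17,17)*4=68 best=140, r--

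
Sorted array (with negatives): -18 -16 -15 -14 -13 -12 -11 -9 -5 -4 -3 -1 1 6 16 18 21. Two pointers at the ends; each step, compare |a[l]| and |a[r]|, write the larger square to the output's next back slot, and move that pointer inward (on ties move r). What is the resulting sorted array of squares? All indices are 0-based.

[0,16] |-18|<=|21| out[16]=441 → r--
[0,15] |-18|<=|18| out[15]=324 → r--
[0,14] |-18|>|16| out[14]=324 → l++
[1,14] |-16|<=|16| out[13]=256 → r--
[1,13] |-16|>|6| out[12]=256 → l++
[2,13] |-15|>|6| out[11]=225 → l++
[3,13] |-14|>|6| out[10]=196 → l++
[4,13] |-13|>|6| out[9]=169 → l++
[5,13] |-12|>|6| out[8]=144 → l++
[6,13] |-11|>|6| out[7]=121 → l++
[7,13] |-9|>|6| out[6]=81 → l++
[8,13] |-5|<=|6| out[5]=36 → r--
[8,12] |-5|>|1| out[4]=25 → l++
[9,12] |-4|>|1| out[3]=16 → l++
[10,12] |-3|>|1| out[2]=9 → l++
[11,12] |-1|<=|1| out[1]=1 → r--
[11,11] |-1|<=|-1| out[0]=1 → r--

[1, 1, 9, 16, 25, 36, 81, 121, 144, 169, 196, 225, 256, 256, 324, 324, 441]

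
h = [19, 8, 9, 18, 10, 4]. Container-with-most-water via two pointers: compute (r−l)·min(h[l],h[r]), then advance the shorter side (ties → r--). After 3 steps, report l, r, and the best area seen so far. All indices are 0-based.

l=0 r=5: min(19,4)*5=20 best=20 *, r--
l=0 r=4: min(19,10)*4=40 best=40 *, r--
l=0 r=3: min(19,18)*3=54 best=54 *, r--

l=0, r=2, best area=54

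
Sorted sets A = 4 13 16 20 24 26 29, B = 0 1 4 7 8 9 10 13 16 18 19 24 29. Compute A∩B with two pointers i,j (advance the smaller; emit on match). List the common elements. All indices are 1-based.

intersection = [4, 13, 16, 24, 29]

[i=1,j=1] 4>0 → j++
[i=1,j=2] 4>1 → j++
[i=1,j=3] 4==4 emit → i++,j++
[i=2,j=4] 13>7 → j++
[i=2,j=5] 13>8 → j++
[i=2,j=6] 13>9 → j++
[i=2,j=7] 13>10 → j++
[i=2,j=8] 13==13 emit → i++,j++
[i=3,j=9] 16==16 emit → i++,j++
[i=4,j=10] 20>18 → j++
[i=4,j=11] 20>19 → j++
[i=4,j=12] 20<24 → i++
[i=5,j=12] 24==24 emit → i++,j++
[i=6,j=13] 26<29 → i++
[i=7,j=13] 29==29 emit → i++,j++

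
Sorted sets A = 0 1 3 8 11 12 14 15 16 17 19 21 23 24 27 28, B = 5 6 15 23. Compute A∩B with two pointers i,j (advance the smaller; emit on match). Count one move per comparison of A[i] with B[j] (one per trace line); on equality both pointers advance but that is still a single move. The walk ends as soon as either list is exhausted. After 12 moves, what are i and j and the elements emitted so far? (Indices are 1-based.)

i=11, j=4, emitted=[15]

i=1 j=1: 0<5, i++
i=2 j=1: 1<5, i++
i=3 j=1: 3<5, i++
i=4 j=1: 8>5, j++
i=4 j=2: 8>6, j++
i=4 j=3: 8<15, i++
i=5 j=3: 11<15, i++
i=6 j=3: 12<15, i++
i=7 j=3: 14<15, i++
i=8 j=3: 15==15 emit, i++,j++
i=9 j=4: 16<23, i++
i=10 j=4: 17<23, i++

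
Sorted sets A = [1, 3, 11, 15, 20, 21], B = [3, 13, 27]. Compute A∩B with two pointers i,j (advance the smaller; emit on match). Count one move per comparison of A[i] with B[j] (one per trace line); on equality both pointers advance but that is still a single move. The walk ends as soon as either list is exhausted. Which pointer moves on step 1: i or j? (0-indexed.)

i=0 j=0: 1<3, i++

i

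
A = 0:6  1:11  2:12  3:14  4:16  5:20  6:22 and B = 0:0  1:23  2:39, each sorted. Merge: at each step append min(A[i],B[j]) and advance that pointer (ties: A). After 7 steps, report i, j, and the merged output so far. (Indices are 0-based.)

i=0 j=0: A[i]=6>B[j]=0 take 0, j++
i=0 j=1: A[i]=6<=B[j]=23 take 6, i++
i=1 j=1: A[i]=11<=B[j]=23 take 11, i++
i=2 j=1: A[i]=12<=B[j]=23 take 12, i++
i=3 j=1: A[i]=14<=B[j]=23 take 14, i++
i=4 j=1: A[i]=16<=B[j]=23 take 16, i++
i=5 j=1: A[i]=20<=B[j]=23 take 20, i++

i=6, j=1, merged so far=[0, 6, 11, 12, 14, 16, 20]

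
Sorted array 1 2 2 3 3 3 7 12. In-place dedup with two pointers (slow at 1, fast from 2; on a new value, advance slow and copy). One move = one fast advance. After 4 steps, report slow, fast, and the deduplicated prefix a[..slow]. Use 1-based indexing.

slow=3, fast=6, prefix=[1, 2, 3]

slow=1 fast=2: a[fast]=2≠a[slow]=1 write a[2]=2, slow++,fast++
slow=2 fast=3: a[fast]=2=a[slow] dup, fast++
slow=2 fast=4: a[fast]=3≠a[slow]=2 write a[3]=3, slow++,fast++
slow=3 fast=5: a[fast]=3=a[slow] dup, fast++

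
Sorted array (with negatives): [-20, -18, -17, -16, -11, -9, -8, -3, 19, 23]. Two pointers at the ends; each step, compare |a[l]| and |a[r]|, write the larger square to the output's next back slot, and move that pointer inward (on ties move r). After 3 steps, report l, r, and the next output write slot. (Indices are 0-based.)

l=0 r=9: |-20|<=|23| out[9]=529, r--
l=0 r=8: |-20|>|19| out[8]=400, l++
l=1 r=8: |-18|<=|19| out[7]=361, r--

l=1, r=7, next write slot=6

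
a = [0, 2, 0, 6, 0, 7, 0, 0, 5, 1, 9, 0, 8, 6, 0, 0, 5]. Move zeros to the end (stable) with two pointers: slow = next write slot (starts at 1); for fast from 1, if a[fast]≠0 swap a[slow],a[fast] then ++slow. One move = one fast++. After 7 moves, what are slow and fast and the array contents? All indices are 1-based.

slow=1 fast=1: a[fast]=0, fast++
slow=1 fast=2: a[fast]=2≠0 swap→a[1]=2, slow++,fast++
slow=2 fast=3: a[fast]=0, fast++
slow=2 fast=4: a[fast]=6≠0 swap→a[2]=6, slow++,fast++
slow=3 fast=5: a[fast]=0, fast++
slow=3 fast=6: a[fast]=7≠0 swap→a[3]=7, slow++,fast++
slow=4 fast=7: a[fast]=0, fast++

slow=4, fast=8, a=[2, 6, 7, 0, 0, 0, 0, 0, 5, 1, 9, 0, 8, 6, 0, 0, 5]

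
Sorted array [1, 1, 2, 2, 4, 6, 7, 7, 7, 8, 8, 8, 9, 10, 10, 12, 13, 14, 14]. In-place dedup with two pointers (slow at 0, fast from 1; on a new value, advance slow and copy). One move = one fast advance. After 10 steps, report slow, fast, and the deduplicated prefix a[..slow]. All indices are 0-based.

slow=5, fast=11, prefix=[1, 2, 4, 6, 7, 8]

(s=0,f=1) a[fast]=1=a[slow] dup → fast++
(s=0,f=2) a[fast]=2≠a[slow]=1 write a[1]=2 → slow++,fast++
(s=1,f=3) a[fast]=2=a[slow] dup → fast++
(s=1,f=4) a[fast]=4≠a[slow]=2 write a[2]=4 → slow++,fast++
(s=2,f=5) a[fast]=6≠a[slow]=4 write a[3]=6 → slow++,fast++
(s=3,f=6) a[fast]=7≠a[slow]=6 write a[4]=7 → slow++,fast++
(s=4,f=7) a[fast]=7=a[slow] dup → fast++
(s=4,f=8) a[fast]=7=a[slow] dup → fast++
(s=4,f=9) a[fast]=8≠a[slow]=7 write a[5]=8 → slow++,fast++
(s=5,f=10) a[fast]=8=a[slow] dup → fast++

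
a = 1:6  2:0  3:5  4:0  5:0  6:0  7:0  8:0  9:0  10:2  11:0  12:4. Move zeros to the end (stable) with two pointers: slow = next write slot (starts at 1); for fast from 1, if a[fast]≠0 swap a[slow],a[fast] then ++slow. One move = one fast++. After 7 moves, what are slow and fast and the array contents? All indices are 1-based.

slow=3, fast=8, a=[6, 5, 0, 0, 0, 0, 0, 0, 0, 2, 0, 4]

(s=1,f=1) a[fast]=6≠0 swap→a[1]=6 → slow++,fast++
(s=2,f=2) a[fast]=0 → fast++
(s=2,f=3) a[fast]=5≠0 swap→a[2]=5 → slow++,fast++
(s=3,f=4) a[fast]=0 → fast++
(s=3,f=5) a[fast]=0 → fast++
(s=3,f=6) a[fast]=0 → fast++
(s=3,f=7) a[fast]=0 → fast++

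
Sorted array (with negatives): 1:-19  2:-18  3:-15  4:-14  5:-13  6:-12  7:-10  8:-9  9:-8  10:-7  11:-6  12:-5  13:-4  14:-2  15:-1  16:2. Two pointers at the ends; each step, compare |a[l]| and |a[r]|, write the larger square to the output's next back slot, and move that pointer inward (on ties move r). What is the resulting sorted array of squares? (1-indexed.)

[1, 4, 4, 16, 25, 36, 49, 64, 81, 100, 144, 169, 196, 225, 324, 361]

[1,16] |-19|>|2| out[16]=361 → l++
[2,16] |-18|>|2| out[15]=324 → l++
[3,16] |-15|>|2| out[14]=225 → l++
[4,16] |-14|>|2| out[13]=196 → l++
[5,16] |-13|>|2| out[12]=169 → l++
[6,16] |-12|>|2| out[11]=144 → l++
[7,16] |-10|>|2| out[10]=100 → l++
[8,16] |-9|>|2| out[9]=81 → l++
[9,16] |-8|>|2| out[8]=64 → l++
[10,16] |-7|>|2| out[7]=49 → l++
[11,16] |-6|>|2| out[6]=36 → l++
[12,16] |-5|>|2| out[5]=25 → l++
[13,16] |-4|>|2| out[4]=16 → l++
[14,16] |-2|<=|2| out[3]=4 → r--
[14,15] |-2|>|-1| out[2]=4 → l++
[15,15] |-1|<=|-1| out[1]=1 → r--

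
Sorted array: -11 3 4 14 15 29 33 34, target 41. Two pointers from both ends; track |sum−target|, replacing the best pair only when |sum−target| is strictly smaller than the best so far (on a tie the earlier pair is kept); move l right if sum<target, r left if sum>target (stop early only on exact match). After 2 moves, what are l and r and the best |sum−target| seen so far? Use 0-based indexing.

l=2, r=7, best |Δ|=4

l=0 r=7: -11+34=23 d=18 *, l++
l=1 r=7: 3+34=37 d=4 *, l++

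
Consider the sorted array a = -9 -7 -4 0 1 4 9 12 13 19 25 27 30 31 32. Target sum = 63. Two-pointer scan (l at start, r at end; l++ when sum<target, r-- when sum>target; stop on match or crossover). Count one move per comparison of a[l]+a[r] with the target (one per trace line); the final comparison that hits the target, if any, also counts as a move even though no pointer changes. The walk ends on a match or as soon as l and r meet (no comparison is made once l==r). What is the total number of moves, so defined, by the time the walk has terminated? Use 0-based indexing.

[0,14] -9+32=23 <63 → l++
[1,14] -7+32=25 <63 → l++
[2,14] -4+32=28 <63 → l++
[3,14] 0+32=32 <63 → l++
[4,14] 1+32=33 <63 → l++
[5,14] 4+32=36 <63 → l++
[6,14] 9+32=41 <63 → l++
[7,14] 12+32=44 <63 → l++
[8,14] 13+32=45 <63 → l++
[9,14] 19+32=51 <63 → l++
[10,14] 25+32=57 <63 → l++
[11,14] 27+32=59 <63 → l++
[12,14] 30+32=62 <63 → l++
[13,14] 31+32=63 → found

14 moves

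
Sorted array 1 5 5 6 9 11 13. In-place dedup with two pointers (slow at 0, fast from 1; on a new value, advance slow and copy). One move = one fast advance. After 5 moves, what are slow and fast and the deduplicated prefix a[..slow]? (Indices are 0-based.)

slow=4, fast=6, prefix=[1, 5, 6, 9, 11]

slow=0 fast=1: a[fast]=5≠a[slow]=1 write a[1]=5, slow++,fast++
slow=1 fast=2: a[fast]=5=a[slow] dup, fast++
slow=1 fast=3: a[fast]=6≠a[slow]=5 write a[2]=6, slow++,fast++
slow=2 fast=4: a[fast]=9≠a[slow]=6 write a[3]=9, slow++,fast++
slow=3 fast=5: a[fast]=11≠a[slow]=9 write a[4]=11, slow++,fast++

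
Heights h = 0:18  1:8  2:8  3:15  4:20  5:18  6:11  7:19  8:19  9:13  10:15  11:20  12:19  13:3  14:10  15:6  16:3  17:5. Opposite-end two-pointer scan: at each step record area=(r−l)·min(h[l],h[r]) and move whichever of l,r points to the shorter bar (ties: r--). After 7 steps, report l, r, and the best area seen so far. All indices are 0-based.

l=0 r=17: min(18,5)*17=85 best=85 *, r--
l=0 r=16: min(18,3)*16=48 best=85, r--
l=0 r=15: min(18,6)*15=90 best=90 *, r--
l=0 r=14: min(18,10)*14=140 best=140 *, r--
l=0 r=13: min(18,3)*13=39 best=140, r--
l=0 r=12: min(18,19)*12=216 best=216 *, l++
l=1 r=12: min(8,19)*11=88 best=216, l++

l=2, r=12, best area=216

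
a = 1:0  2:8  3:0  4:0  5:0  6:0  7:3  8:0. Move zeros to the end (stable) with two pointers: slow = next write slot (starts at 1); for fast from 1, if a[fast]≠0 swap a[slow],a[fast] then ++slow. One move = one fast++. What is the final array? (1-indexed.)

(s=1,f=1) a[fast]=0 → fast++
(s=1,f=2) a[fast]=8≠0 swap→a[1]=8 → slow++,fast++
(s=2,f=3) a[fast]=0 → fast++
(s=2,f=4) a[fast]=0 → fast++
(s=2,f=5) a[fast]=0 → fast++
(s=2,f=6) a[fast]=0 → fast++
(s=2,f=7) a[fast]=3≠0 swap→a[2]=3 → slow++,fast++
(s=3,f=8) a[fast]=0 → fast++

[8, 3, 0, 0, 0, 0, 0, 0]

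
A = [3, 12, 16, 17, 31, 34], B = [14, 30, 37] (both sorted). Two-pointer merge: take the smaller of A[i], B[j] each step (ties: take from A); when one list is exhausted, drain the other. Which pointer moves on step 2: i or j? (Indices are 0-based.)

[i=0,j=0] A[i]=3<=B[j]=14 take 3 → i++
[i=1,j=0] A[i]=12<=B[j]=14 take 12 → i++

i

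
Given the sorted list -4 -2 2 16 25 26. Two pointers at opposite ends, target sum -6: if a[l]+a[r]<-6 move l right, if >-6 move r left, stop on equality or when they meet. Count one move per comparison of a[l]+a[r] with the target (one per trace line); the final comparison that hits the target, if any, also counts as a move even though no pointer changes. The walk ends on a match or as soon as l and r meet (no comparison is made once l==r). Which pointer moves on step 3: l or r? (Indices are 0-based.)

r

l=0 r=5: -4+26=22 >-6, r--
l=0 r=4: -4+25=21 >-6, r--
l=0 r=3: -4+16=12 >-6, r--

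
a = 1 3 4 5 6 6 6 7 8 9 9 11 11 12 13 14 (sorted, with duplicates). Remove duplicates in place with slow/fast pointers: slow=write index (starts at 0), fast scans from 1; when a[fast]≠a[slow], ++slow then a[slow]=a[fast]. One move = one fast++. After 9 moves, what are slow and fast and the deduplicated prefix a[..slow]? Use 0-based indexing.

slow=7, fast=10, prefix=[1, 3, 4, 5, 6, 7, 8, 9]

slow=0 fast=1: a[fast]=3≠a[slow]=1 write a[1]=3, slow++,fast++
slow=1 fast=2: a[fast]=4≠a[slow]=3 write a[2]=4, slow++,fast++
slow=2 fast=3: a[fast]=5≠a[slow]=4 write a[3]=5, slow++,fast++
slow=3 fast=4: a[fast]=6≠a[slow]=5 write a[4]=6, slow++,fast++
slow=4 fast=5: a[fast]=6=a[slow] dup, fast++
slow=4 fast=6: a[fast]=6=a[slow] dup, fast++
slow=4 fast=7: a[fast]=7≠a[slow]=6 write a[5]=7, slow++,fast++
slow=5 fast=8: a[fast]=8≠a[slow]=7 write a[6]=8, slow++,fast++
slow=6 fast=9: a[fast]=9≠a[slow]=8 write a[7]=9, slow++,fast++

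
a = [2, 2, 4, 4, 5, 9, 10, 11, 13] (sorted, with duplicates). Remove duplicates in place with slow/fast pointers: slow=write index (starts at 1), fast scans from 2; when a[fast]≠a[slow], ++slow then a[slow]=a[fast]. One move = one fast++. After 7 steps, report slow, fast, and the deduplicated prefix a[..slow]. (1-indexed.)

slow=6, fast=9, prefix=[2, 4, 5, 9, 10, 11]

slow=1 fast=2: a[fast]=2=a[slow] dup, fast++
slow=1 fast=3: a[fast]=4≠a[slow]=2 write a[2]=4, slow++,fast++
slow=2 fast=4: a[fast]=4=a[slow] dup, fast++
slow=2 fast=5: a[fast]=5≠a[slow]=4 write a[3]=5, slow++,fast++
slow=3 fast=6: a[fast]=9≠a[slow]=5 write a[4]=9, slow++,fast++
slow=4 fast=7: a[fast]=10≠a[slow]=9 write a[5]=10, slow++,fast++
slow=5 fast=8: a[fast]=11≠a[slow]=10 write a[6]=11, slow++,fast++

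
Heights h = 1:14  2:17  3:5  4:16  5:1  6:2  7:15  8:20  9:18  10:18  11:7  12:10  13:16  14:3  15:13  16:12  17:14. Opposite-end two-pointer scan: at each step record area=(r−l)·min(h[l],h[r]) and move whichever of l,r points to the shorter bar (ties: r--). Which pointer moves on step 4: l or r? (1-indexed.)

[1,17] min(14,14)*16=224 best=224 * → r--
[1,16] min(14,12)*15=180 best=224 → r--
[1,15] min(14,13)*14=182 best=224 → r--
[1,14] min(14,3)*13=39 best=224 → r--

r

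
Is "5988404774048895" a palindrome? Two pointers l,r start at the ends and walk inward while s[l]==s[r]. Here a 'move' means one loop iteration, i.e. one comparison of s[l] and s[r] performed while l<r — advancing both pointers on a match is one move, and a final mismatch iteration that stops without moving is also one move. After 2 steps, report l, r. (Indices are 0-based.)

l=2, r=13

[0,15] '5'=='5' → l++,r--
[1,14] '9'=='9' → l++,r--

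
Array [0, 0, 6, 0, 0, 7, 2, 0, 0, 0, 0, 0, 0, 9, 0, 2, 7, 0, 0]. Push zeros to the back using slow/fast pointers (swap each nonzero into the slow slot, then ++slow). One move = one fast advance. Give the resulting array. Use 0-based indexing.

[6, 7, 2, 9, 2, 7, 0, 0, 0, 0, 0, 0, 0, 0, 0, 0, 0, 0, 0]

(s=0,f=0) a[fast]=0 → fast++
(s=0,f=1) a[fast]=0 → fast++
(s=0,f=2) a[fast]=6≠0 swap→a[0]=6 → slow++,fast++
(s=1,f=3) a[fast]=0 → fast++
(s=1,f=4) a[fast]=0 → fast++
(s=1,f=5) a[fast]=7≠0 swap→a[1]=7 → slow++,fast++
(s=2,f=6) a[fast]=2≠0 swap→a[2]=2 → slow++,fast++
(s=3,f=7) a[fast]=0 → fast++
(s=3,f=8) a[fast]=0 → fast++
(s=3,f=9) a[fast]=0 → fast++
(s=3,f=10) a[fast]=0 → fast++
(s=3,f=11) a[fast]=0 → fast++
(s=3,f=12) a[fast]=0 → fast++
(s=3,f=13) a[fast]=9≠0 swap→a[3]=9 → slow++,fast++
(s=4,f=14) a[fast]=0 → fast++
(s=4,f=15) a[fast]=2≠0 swap→a[4]=2 → slow++,fast++
(s=5,f=16) a[fast]=7≠0 swap→a[5]=7 → slow++,fast++
(s=6,f=17) a[fast]=0 → fast++
(s=6,f=18) a[fast]=0 → fast++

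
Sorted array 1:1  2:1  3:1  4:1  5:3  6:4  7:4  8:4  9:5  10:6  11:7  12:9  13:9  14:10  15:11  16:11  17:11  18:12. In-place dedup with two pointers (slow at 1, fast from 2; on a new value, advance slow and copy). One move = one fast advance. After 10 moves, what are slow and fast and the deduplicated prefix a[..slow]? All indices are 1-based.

slow=6, fast=12, prefix=[1, 3, 4, 5, 6, 7]

slow=1 fast=2: a[fast]=1=a[slow] dup, fast++
slow=1 fast=3: a[fast]=1=a[slow] dup, fast++
slow=1 fast=4: a[fast]=1=a[slow] dup, fast++
slow=1 fast=5: a[fast]=3≠a[slow]=1 write a[2]=3, slow++,fast++
slow=2 fast=6: a[fast]=4≠a[slow]=3 write a[3]=4, slow++,fast++
slow=3 fast=7: a[fast]=4=a[slow] dup, fast++
slow=3 fast=8: a[fast]=4=a[slow] dup, fast++
slow=3 fast=9: a[fast]=5≠a[slow]=4 write a[4]=5, slow++,fast++
slow=4 fast=10: a[fast]=6≠a[slow]=5 write a[5]=6, slow++,fast++
slow=5 fast=11: a[fast]=7≠a[slow]=6 write a[6]=7, slow++,fast++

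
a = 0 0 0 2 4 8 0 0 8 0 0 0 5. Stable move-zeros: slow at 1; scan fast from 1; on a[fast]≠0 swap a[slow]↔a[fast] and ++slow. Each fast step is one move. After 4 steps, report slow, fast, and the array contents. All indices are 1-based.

slow=2, fast=5, a=[2, 0, 0, 0, 4, 8, 0, 0, 8, 0, 0, 0, 5]

(s=1,f=1) a[fast]=0 → fast++
(s=1,f=2) a[fast]=0 → fast++
(s=1,f=3) a[fast]=0 → fast++
(s=1,f=4) a[fast]=2≠0 swap→a[1]=2 → slow++,fast++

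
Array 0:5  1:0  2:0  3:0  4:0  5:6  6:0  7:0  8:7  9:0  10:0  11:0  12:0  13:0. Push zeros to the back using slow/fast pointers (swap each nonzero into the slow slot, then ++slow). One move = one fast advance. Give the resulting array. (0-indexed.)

(s=0,f=0) a[fast]=5≠0 swap→a[0]=5 → slow++,fast++
(s=1,f=1) a[fast]=0 → fast++
(s=1,f=2) a[fast]=0 → fast++
(s=1,f=3) a[fast]=0 → fast++
(s=1,f=4) a[fast]=0 → fast++
(s=1,f=5) a[fast]=6≠0 swap→a[1]=6 → slow++,fast++
(s=2,f=6) a[fast]=0 → fast++
(s=2,f=7) a[fast]=0 → fast++
(s=2,f=8) a[fast]=7≠0 swap→a[2]=7 → slow++,fast++
(s=3,f=9) a[fast]=0 → fast++
(s=3,f=10) a[fast]=0 → fast++
(s=3,f=11) a[fast]=0 → fast++
(s=3,f=12) a[fast]=0 → fast++
(s=3,f=13) a[fast]=0 → fast++

[5, 6, 7, 0, 0, 0, 0, 0, 0, 0, 0, 0, 0, 0]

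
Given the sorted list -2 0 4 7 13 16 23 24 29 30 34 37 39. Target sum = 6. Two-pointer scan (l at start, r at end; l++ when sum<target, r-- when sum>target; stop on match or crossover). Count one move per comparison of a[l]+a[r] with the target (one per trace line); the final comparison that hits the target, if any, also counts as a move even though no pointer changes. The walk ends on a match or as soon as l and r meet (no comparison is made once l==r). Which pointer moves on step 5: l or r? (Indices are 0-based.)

r

l=0 r=12: -2+39=37 >6, r--
l=0 r=11: -2+37=35 >6, r--
l=0 r=10: -2+34=32 >6, r--
l=0 r=9: -2+30=28 >6, r--
l=0 r=8: -2+29=27 >6, r--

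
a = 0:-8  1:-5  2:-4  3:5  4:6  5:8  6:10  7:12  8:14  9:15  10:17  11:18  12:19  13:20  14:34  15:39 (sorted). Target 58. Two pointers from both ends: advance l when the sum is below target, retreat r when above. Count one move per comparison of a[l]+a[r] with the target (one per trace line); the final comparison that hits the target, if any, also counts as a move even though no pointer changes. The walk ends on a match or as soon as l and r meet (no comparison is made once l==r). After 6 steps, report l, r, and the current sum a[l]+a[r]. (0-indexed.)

l=6, r=15, sum=49

l=0 r=15: -8+39=31 <58, l++
l=1 r=15: -5+39=34 <58, l++
l=2 r=15: -4+39=35 <58, l++
l=3 r=15: 5+39=44 <58, l++
l=4 r=15: 6+39=45 <58, l++
l=5 r=15: 8+39=47 <58, l++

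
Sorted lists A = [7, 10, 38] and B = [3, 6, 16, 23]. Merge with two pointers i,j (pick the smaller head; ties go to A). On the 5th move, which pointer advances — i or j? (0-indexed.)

j

i=0 j=0: A[i]=7>B[j]=3 take 3, j++
i=0 j=1: A[i]=7>B[j]=6 take 6, j++
i=0 j=2: A[i]=7<=B[j]=16 take 7, i++
i=1 j=2: A[i]=10<=B[j]=16 take 10, i++
i=2 j=2: A[i]=38>B[j]=16 take 16, j++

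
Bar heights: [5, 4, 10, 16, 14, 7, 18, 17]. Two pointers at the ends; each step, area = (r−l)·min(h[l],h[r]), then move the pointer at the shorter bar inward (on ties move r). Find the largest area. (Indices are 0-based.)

max area = 64

[0,7] min(5,17)*7=35 best=35 * → l++
[1,7] min(4,17)*6=24 best=35 → l++
[2,7] min(10,17)*5=50 best=50 * → l++
[3,7] min(16,17)*4=64 best=64 * → l++
[4,7] min(14,17)*3=42 best=64 → l++
[5,7] min(7,17)*2=14 best=64 → l++
[6,7] min(18,17)*1=17 best=64 → r--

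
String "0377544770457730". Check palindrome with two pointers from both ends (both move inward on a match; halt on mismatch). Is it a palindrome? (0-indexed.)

not a palindrome (mismatch at 6,9)

[0,15] '0'=='0' → l++,r--
[1,14] '3'=='3' → l++,r--
[2,13] '7'=='7' → l++,r--
[3,12] '7'=='7' → l++,r--
[4,11] '5'=='5' → l++,r--
[5,10] '4'=='4' → l++,r--
[6,9] '4'!='0' → stop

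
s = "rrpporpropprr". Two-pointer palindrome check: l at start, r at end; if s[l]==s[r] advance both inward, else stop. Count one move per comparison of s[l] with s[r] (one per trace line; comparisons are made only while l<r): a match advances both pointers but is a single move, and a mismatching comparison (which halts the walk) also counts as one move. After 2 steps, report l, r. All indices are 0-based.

l=2, r=10

[0,12] 'r'=='r' → l++,r--
[1,11] 'r'=='r' → l++,r--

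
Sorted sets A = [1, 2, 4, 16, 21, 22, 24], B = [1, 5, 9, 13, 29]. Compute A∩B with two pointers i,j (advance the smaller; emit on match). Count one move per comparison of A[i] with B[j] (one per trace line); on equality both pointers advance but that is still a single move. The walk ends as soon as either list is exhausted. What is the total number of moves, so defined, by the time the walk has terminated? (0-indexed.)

10 moves

i=0 j=0: 1==1 emit, i++,j++
i=1 j=1: 2<5, i++
i=2 j=1: 4<5, i++
i=3 j=1: 16>5, j++
i=3 j=2: 16>9, j++
i=3 j=3: 16>13, j++
i=3 j=4: 16<29, i++
i=4 j=4: 21<29, i++
i=5 j=4: 22<29, i++
i=6 j=4: 24<29, i++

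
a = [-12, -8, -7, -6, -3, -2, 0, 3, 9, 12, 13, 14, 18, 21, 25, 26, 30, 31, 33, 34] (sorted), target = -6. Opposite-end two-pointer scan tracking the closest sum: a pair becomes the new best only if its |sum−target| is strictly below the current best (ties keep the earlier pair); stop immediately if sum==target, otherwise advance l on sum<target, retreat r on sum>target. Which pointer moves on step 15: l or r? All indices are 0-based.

l

l=0 r=19: -12+34=22 d=28 *, r--
l=0 r=18: -12+33=21 d=27 *, r--
l=0 r=17: -12+31=19 d=25 *, r--
l=0 r=16: -12+30=18 d=24 *, r--
l=0 r=15: -12+26=14 d=20 *, r--
l=0 r=14: -12+25=13 d=19 *, r--
l=0 r=13: -12+21=9 d=15 *, r--
l=0 r=12: -12+18=6 d=12 *, r--
l=0 r=11: -12+14=2 d=8 *, r--
l=0 r=10: -12+13=1 d=7 *, r--
l=0 r=9: -12+12=0 d=6 *, r--
l=0 r=8: -12+9=-3 d=3 *, r--
l=0 r=7: -12+3=-9 d=3, l++
l=1 r=7: -8+3=-5 d=1 *, r--
l=1 r=6: -8+0=-8 d=2, l++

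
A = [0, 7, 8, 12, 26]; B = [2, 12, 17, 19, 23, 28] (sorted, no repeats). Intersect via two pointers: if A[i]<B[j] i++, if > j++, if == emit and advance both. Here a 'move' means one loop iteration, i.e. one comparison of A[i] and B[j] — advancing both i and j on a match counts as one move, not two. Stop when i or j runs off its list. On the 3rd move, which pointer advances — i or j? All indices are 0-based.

[i=0,j=0] 0<2 → i++
[i=1,j=0] 7>2 → j++
[i=1,j=1] 7<12 → i++

i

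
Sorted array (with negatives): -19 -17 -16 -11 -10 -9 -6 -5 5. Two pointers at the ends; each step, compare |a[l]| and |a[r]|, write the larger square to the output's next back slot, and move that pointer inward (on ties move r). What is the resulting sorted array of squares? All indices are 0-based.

[0,8] |-19|>|5| out[8]=361 → l++
[1,8] |-17|>|5| out[7]=289 → l++
[2,8] |-16|>|5| out[6]=256 → l++
[3,8] |-11|>|5| out[5]=121 → l++
[4,8] |-10|>|5| out[4]=100 → l++
[5,8] |-9|>|5| out[3]=81 → l++
[6,8] |-6|>|5| out[2]=36 → l++
[7,8] |-5|<=|5| out[1]=25 → r--
[7,7] |-5|<=|-5| out[0]=25 → r--

[25, 25, 36, 81, 100, 121, 256, 289, 361]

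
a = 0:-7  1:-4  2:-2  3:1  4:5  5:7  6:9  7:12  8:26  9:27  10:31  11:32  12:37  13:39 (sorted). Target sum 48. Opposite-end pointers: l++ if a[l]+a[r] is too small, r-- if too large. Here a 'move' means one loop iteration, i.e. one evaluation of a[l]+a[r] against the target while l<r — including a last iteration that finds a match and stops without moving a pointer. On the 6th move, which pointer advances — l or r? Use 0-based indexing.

l

l=0 r=13: -7+39=32 <48, l++
l=1 r=13: -4+39=35 <48, l++
l=2 r=13: -2+39=37 <48, l++
l=3 r=13: 1+39=40 <48, l++
l=4 r=13: 5+39=44 <48, l++
l=5 r=13: 7+39=46 <48, l++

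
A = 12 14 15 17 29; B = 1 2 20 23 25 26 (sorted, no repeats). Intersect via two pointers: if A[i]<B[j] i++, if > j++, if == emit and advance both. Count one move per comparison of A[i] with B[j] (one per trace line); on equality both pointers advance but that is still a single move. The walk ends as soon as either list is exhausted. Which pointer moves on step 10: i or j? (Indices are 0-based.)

i=0 j=0: 12>1, j++
i=0 j=1: 12>2, j++
i=0 j=2: 12<20, i++
i=1 j=2: 14<20, i++
i=2 j=2: 15<20, i++
i=3 j=2: 17<20, i++
i=4 j=2: 29>20, j++
i=4 j=3: 29>23, j++
i=4 j=4: 29>25, j++
i=4 j=5: 29>26, j++

j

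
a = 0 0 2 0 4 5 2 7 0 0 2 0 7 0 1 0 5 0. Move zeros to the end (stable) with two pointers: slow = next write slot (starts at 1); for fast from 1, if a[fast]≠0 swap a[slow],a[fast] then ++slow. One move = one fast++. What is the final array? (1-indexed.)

[2, 4, 5, 2, 7, 2, 7, 1, 5, 0, 0, 0, 0, 0, 0, 0, 0, 0]

(s=1,f=1) a[fast]=0 → fast++
(s=1,f=2) a[fast]=0 → fast++
(s=1,f=3) a[fast]=2≠0 swap→a[1]=2 → slow++,fast++
(s=2,f=4) a[fast]=0 → fast++
(s=2,f=5) a[fast]=4≠0 swap→a[2]=4 → slow++,fast++
(s=3,f=6) a[fast]=5≠0 swap→a[3]=5 → slow++,fast++
(s=4,f=7) a[fast]=2≠0 swap→a[4]=2 → slow++,fast++
(s=5,f=8) a[fast]=7≠0 swap→a[5]=7 → slow++,fast++
(s=6,f=9) a[fast]=0 → fast++
(s=6,f=10) a[fast]=0 → fast++
(s=6,f=11) a[fast]=2≠0 swap→a[6]=2 → slow++,fast++
(s=7,f=12) a[fast]=0 → fast++
(s=7,f=13) a[fast]=7≠0 swap→a[7]=7 → slow++,fast++
(s=8,f=14) a[fast]=0 → fast++
(s=8,f=15) a[fast]=1≠0 swap→a[8]=1 → slow++,fast++
(s=9,f=16) a[fast]=0 → fast++
(s=9,f=17) a[fast]=5≠0 swap→a[9]=5 → slow++,fast++
(s=10,f=18) a[fast]=0 → fast++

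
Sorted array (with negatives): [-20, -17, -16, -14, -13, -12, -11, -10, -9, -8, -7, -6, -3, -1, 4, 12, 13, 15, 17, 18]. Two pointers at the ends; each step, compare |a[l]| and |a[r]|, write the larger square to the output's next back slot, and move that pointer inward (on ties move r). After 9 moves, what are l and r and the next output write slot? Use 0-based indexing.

l=0 r=19: |-20|>|18| out[19]=400, l++
l=1 r=19: |-17|<=|18| out[18]=324, r--
l=1 r=18: |-17|<=|17| out[17]=289, r--
l=1 r=17: |-17|>|15| out[16]=289, l++
l=2 r=17: |-16|>|15| out[15]=256, l++
l=3 r=17: |-14|<=|15| out[14]=225, r--
l=3 r=16: |-14|>|13| out[13]=196, l++
l=4 r=16: |-13|<=|13| out[12]=169, r--
l=4 r=15: |-13|>|12| out[11]=169, l++

l=5, r=15, next write slot=10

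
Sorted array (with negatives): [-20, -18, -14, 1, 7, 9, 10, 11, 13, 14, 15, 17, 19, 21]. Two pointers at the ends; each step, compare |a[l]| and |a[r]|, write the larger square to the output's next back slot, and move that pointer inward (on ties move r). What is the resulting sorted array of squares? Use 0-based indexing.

[1, 49, 81, 100, 121, 169, 196, 196, 225, 289, 324, 361, 400, 441]

l=0 r=13: |-20|<=|21| out[13]=441, r--
l=0 r=12: |-20|>|19| out[12]=400, l++
l=1 r=12: |-18|<=|19| out[11]=361, r--
l=1 r=11: |-18|>|17| out[10]=324, l++
l=2 r=11: |-14|<=|17| out[9]=289, r--
l=2 r=10: |-14|<=|15| out[8]=225, r--
l=2 r=9: |-14|<=|14| out[7]=196, r--
l=2 r=8: |-14|>|13| out[6]=196, l++
l=3 r=8: |1|<=|13| out[5]=169, r--
l=3 r=7: |1|<=|11| out[4]=121, r--
l=3 r=6: |1|<=|10| out[3]=100, r--
l=3 r=5: |1|<=|9| out[2]=81, r--
l=3 r=4: |1|<=|7| out[1]=49, r--
l=3 r=3: |1|<=|1| out[0]=1, r--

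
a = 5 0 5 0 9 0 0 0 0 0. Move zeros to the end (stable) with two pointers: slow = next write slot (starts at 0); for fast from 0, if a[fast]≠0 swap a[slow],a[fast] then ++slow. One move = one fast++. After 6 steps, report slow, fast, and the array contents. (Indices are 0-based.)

slow=3, fast=6, a=[5, 5, 9, 0, 0, 0, 0, 0, 0, 0]

slow=0 fast=0: a[fast]=5≠0 swap→a[0]=5, slow++,fast++
slow=1 fast=1: a[fast]=0, fast++
slow=1 fast=2: a[fast]=5≠0 swap→a[1]=5, slow++,fast++
slow=2 fast=3: a[fast]=0, fast++
slow=2 fast=4: a[fast]=9≠0 swap→a[2]=9, slow++,fast++
slow=3 fast=5: a[fast]=0, fast++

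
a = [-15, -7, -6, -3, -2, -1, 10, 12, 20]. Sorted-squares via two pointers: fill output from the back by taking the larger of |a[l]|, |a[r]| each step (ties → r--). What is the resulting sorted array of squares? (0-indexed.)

[1, 4, 9, 36, 49, 100, 144, 225, 400]

[0,8] |-15|<=|20| out[8]=400 → r--
[0,7] |-15|>|12| out[7]=225 → l++
[1,7] |-7|<=|12| out[6]=144 → r--
[1,6] |-7|<=|10| out[5]=100 → r--
[1,5] |-7|>|-1| out[4]=49 → l++
[2,5] |-6|>|-1| out[3]=36 → l++
[3,5] |-3|>|-1| out[2]=9 → l++
[4,5] |-2|>|-1| out[1]=4 → l++
[5,5] |-1|<=|-1| out[0]=1 → r--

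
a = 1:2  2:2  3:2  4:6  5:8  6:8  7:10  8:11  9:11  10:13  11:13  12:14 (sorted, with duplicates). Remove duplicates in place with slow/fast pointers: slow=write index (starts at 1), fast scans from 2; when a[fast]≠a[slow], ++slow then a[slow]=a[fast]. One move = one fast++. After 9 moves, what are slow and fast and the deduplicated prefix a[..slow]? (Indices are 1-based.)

(s=1,f=2) a[fast]=2=a[slow] dup → fast++
(s=1,f=3) a[fast]=2=a[slow] dup → fast++
(s=1,f=4) a[fast]=6≠a[slow]=2 write a[2]=6 → slow++,fast++
(s=2,f=5) a[fast]=8≠a[slow]=6 write a[3]=8 → slow++,fast++
(s=3,f=6) a[fast]=8=a[slow] dup → fast++
(s=3,f=7) a[fast]=10≠a[slow]=8 write a[4]=10 → slow++,fast++
(s=4,f=8) a[fast]=11≠a[slow]=10 write a[5]=11 → slow++,fast++
(s=5,f=9) a[fast]=11=a[slow] dup → fast++
(s=5,f=10) a[fast]=13≠a[slow]=11 write a[6]=13 → slow++,fast++

slow=6, fast=11, prefix=[2, 6, 8, 10, 11, 13]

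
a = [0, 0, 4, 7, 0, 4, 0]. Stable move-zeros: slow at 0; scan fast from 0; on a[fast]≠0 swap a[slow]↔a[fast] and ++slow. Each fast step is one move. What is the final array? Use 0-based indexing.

[4, 7, 4, 0, 0, 0, 0]

(s=0,f=0) a[fast]=0 → fast++
(s=0,f=1) a[fast]=0 → fast++
(s=0,f=2) a[fast]=4≠0 swap→a[0]=4 → slow++,fast++
(s=1,f=3) a[fast]=7≠0 swap→a[1]=7 → slow++,fast++
(s=2,f=4) a[fast]=0 → fast++
(s=2,f=5) a[fast]=4≠0 swap→a[2]=4 → slow++,fast++
(s=3,f=6) a[fast]=0 → fast++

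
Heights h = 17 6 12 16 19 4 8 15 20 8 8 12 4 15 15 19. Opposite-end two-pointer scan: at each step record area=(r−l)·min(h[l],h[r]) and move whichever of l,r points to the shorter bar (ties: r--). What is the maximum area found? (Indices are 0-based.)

[0,15] min(17,19)*15=255 best=255 * → l++
[1,15] min(6,19)*14=84 best=255 → l++
[2,15] min(12,19)*13=156 best=255 → l++
[3,15] min(16,19)*12=192 best=255 → l++
[4,15] min(19,19)*11=209 best=255 → r--
[4,14] min(19,15)*10=150 best=255 → r--
[4,13] min(19,15)*9=135 best=255 → r--
[4,12] min(19,4)*8=32 best=255 → r--
[4,11] min(19,12)*7=84 best=255 → r--
[4,10] min(19,8)*6=48 best=255 → r--
[4,9] min(19,8)*5=40 best=255 → r--
[4,8] min(19,20)*4=76 best=255 → l++
[5,8] min(4,20)*3=12 best=255 → l++
[6,8] min(8,20)*2=16 best=255 → l++
[7,8] min(15,20)*1=15 best=255 → l++

max area = 255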